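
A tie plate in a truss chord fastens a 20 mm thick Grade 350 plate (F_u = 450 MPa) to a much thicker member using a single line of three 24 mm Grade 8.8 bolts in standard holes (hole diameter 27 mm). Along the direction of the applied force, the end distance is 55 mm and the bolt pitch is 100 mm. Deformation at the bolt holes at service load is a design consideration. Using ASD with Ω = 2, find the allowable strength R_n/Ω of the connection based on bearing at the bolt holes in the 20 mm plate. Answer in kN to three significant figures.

Per bolt r_n = 1.2 l_c t F_u ≤ 2.4 d t F_u; upper limit = 2.4 × 24 × 20 × 450 / 1000 = 518.4 kN.
Edge bolt: l_c = 55 − 27/2 = 41.5 mm → 1.2 × 41.5 × 20 × 450 / 1000 = 448.2 → r_n = 448.2 kN.
Interior bolts: l_c = 100 − 27 = 73 mm → 1.2 × 73 × 20 × 450 / 1000 = 788.4 → r_n = 518.4 kN.
R_n = 1 × 448.2 + 2 × 518.4 = 1485 kN.
Allowable strength R_n/Ω = 1485 / 2 = 742 kN.

742 kN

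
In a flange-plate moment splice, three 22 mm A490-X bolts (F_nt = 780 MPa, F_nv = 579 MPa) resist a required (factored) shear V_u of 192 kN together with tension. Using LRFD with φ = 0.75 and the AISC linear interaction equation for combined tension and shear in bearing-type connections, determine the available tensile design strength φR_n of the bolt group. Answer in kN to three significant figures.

A_b = π·22²/4 = 380.1 mm²; f_rv = 192 × 1000 / (3 × 380.1) = 168.4 MPa.
F'_nt = 1.3 F_nt − (F_nt / φF_nv) f_rv = 1.3·780 − (780/(0.75·579))·168.4 = 711.6 MPa, capped at F_nt → F'_nt = 711.6 MPa.
R_n = F'_nt · A_b · n = 711.6 × 380.1 × 3 / 1000 = 811.5 kN.
Design strength φR_n = 0.75 × 811.5 = 609 kN.

609 kN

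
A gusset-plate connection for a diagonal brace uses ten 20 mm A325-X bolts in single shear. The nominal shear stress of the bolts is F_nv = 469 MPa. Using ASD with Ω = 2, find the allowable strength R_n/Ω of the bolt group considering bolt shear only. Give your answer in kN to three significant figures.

737 kN

A_b = π × 20² / 4 = 314.2 mm².
R_n = F_nv · A_b · n · n_s = 469 × 314.2 × 10 × 1 / 1000 = 1473 kN.
Allowable strength R_n/Ω = 1473 / 2 = 737 kN.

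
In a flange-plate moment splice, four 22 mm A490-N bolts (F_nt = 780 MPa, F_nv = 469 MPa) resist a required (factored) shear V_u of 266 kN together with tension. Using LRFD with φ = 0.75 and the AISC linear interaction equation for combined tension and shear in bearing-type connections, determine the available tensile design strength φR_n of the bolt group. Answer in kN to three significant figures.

714 kN

A_b = π·22²/4 = 380.1 mm²; f_rv = 266 × 1000 / (4 × 380.1) = 174.9 MPa.
F'_nt = 1.3 F_nt − (F_nt / φF_nv) f_rv = 1.3·780 − (780/(0.75·469))·174.9 = 626.1 MPa, capped at F_nt → F'_nt = 626.1 MPa.
R_n = F'_nt · A_b · n = 626.1 × 380.1 × 4 / 1000 = 952 kN.
Design strength φR_n = 0.75 × 952 = 714 kN.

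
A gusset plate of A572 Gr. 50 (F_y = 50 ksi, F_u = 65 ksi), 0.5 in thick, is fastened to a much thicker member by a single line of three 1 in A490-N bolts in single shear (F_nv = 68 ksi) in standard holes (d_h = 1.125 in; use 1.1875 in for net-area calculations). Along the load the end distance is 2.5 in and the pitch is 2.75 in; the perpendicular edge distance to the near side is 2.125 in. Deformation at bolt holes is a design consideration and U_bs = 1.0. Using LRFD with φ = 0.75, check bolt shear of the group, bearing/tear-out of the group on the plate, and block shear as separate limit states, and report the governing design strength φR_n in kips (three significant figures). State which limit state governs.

Bolt shear: A_b = π·1²/4 = 0.7854 in²; R_n = 68 × 0.7854 × 3 × 1 = 160.2 kips → 0.75 × 160.2 = 120 kips.
Bearing: edge l_c = 1.938, r_n = 75.56 kips; interior l_c = 1.625, r_n = 63.38 kips; R_n = 75.56 + 2·63.38 = 202.3 kips → 152 kips.
Block shear: A_gv = 4, A_nv = 2.516, A_nt = 0.7656 in²; R_n = min(0.6F_uA_nv, 0.6F_yA_gv) + U_bs·F_u·A_nt = 147.9 kips → 111 kips.
Block shear governs: 111 kips.

111 kips (block shear governs)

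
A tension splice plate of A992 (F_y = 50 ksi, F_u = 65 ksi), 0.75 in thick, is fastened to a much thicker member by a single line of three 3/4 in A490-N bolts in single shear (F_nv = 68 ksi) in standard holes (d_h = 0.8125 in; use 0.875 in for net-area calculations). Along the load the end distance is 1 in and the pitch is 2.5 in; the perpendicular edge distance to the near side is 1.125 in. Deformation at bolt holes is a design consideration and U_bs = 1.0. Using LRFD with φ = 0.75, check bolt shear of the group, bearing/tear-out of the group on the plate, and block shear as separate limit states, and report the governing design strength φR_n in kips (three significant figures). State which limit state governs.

Bolt shear: A_b = π·0.75²/4 = 0.4418 in²; R_n = 68 × 0.4418 × 3 × 1 = 90.12 kips → 0.75 × 90.12 = 67.6 kips.
Bearing: edge l_c = 0.5938, r_n = 34.73 kips; interior l_c = 1.688, r_n = 87.75 kips; R_n = 34.73 + 2·87.75 = 210.2 kips → 158 kips.
Block shear: A_gv = 4.5, A_nv = 2.859, A_nt = 0.5156 in²; R_n = min(0.6F_uA_nv, 0.6F_yA_gv) + U_bs·F_u·A_nt = 145 kips → 109 kips.
Bolt shear governs: 67.6 kips.

67.6 kips (bolt shear governs)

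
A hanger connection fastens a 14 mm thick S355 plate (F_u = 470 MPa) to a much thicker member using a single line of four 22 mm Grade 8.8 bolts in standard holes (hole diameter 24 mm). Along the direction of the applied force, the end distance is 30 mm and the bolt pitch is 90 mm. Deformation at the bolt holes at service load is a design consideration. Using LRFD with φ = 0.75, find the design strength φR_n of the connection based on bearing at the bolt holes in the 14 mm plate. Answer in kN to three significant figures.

Per bolt r_n = 1.2 l_c t F_u ≤ 2.4 d t F_u; upper limit = 2.4 × 22 × 14 × 470 / 1000 = 347.4 kN.
Edge bolt: l_c = 30 − 24/2 = 18 mm → 1.2 × 18 × 14 × 470 / 1000 = 142.1 → r_n = 142.1 kN.
Interior bolts: l_c = 90 − 24 = 66 mm → 1.2 × 66 × 14 × 470 / 1000 = 521.1 → r_n = 347.4 kN.
R_n = 1 × 142.1 + 3 × 347.4 = 1184 kN.
Design strength φR_n = 0.75 × 1184 = 888 kN.

888 kN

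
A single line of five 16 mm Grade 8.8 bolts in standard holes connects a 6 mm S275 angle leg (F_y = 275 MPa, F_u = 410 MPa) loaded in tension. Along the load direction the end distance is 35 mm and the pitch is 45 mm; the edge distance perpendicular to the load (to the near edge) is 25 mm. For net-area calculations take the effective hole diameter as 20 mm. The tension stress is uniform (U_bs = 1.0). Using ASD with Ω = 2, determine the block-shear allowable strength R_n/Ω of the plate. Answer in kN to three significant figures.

111 kN

Shear plane L_v = 35 + 4·45 = 215 mm; A_gv = 215 × 6 = 1290 mm².
A_nv = (215 − 4.5·20) × 6 = 750 mm².
A_nt = (25 − 0.5·20) × 6 = 90 mm².
0.6 F_u A_nv = 184.5 kN; 0.6 F_y A_gv = 212.8 kN → shear rupture governs the shear term.
R_n = 184.5 + 1.0 × 410 × 90 / 1000 = 221.4 kN.
Allowable strength R_n/Ω = 221.4 / 2 = 111 kN.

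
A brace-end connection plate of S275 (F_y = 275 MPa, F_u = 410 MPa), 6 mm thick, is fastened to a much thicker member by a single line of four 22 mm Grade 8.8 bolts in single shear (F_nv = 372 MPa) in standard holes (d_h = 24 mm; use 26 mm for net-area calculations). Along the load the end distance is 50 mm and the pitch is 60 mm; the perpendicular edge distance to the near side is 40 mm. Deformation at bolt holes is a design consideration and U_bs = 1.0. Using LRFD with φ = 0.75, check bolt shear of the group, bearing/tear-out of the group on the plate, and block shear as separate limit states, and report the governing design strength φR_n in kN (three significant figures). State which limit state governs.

204 kN (block shear governs)

Bolt shear: A_b = π·22²/4 = 380.1 mm²; R_n = 372 × 380.1 × 4 × 1 / 1000 = 565.6 kN → 0.75 × 565.6 = 424 kN.
Bearing: edge l_c = 38, r_n = 112.2 kN; interior l_c = 36, r_n = 106.3 kN; R_n = 112.2 + 3·106.3 = 431 kN → 323 kN.
Block shear: A_gv = 1380, A_nv = 834, A_nt = 162 mm²; R_n = min(0.6F_uA_nv, 0.6F_yA_gv) + U_bs·F_u·A_nt = 271.6 kN → 204 kN.
Block shear governs: 204 kN.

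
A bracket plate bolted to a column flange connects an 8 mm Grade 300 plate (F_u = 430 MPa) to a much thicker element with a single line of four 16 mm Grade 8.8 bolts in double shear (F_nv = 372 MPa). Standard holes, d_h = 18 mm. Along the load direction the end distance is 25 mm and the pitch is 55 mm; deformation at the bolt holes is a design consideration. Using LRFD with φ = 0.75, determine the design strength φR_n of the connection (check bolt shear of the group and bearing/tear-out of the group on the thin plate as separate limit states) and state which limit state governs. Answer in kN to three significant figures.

347 kN (bearing governs)

Bolt shear: A_b = π·16²/4 = 201.1 mm²; R_n = 372 × 201.1 × 4 × 2 / 1000 = 598.4 kN → 0.75 × 598.4 = 449 kN.
Bearing (1.2 l_c t F_u ≤ 2.4 d t F_u): upper limit = 2.4·16·8·430 / 1000 = 132.1 kN.
  Edge l_c = 25 − 18/2 = 16 → r_n = 66.05 kN; interior l_c = 55 − 18 = 37 → r_n = 132.1 kN.
  R_n,bearing = 1·66.05 + 3·132.1 = 462.3 kN → 0.75 × 462.3 = 347 kN.
Bearing governs: 347 kN.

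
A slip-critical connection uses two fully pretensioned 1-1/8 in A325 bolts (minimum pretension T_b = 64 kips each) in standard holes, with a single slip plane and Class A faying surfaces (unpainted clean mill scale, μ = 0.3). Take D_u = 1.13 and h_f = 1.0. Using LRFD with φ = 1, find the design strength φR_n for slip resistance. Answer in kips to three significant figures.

43.4 kips

R_n = μ · D_u · h_f · T_b · n_s · n_b = 0.3 × 1.13 × 1.0 × 64 × 1 × 2 = 43.39 kips.
Design strength φR_n = 1 × 43.39 = 43.4 kips.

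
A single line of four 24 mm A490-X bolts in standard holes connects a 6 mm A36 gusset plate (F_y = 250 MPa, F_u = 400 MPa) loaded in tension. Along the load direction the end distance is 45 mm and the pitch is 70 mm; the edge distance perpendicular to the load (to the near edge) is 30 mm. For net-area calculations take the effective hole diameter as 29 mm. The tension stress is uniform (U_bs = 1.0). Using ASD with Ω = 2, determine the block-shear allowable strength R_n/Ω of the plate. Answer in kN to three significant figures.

Shear plane L_v = 45 + 3·70 = 255 mm; A_gv = 255 × 6 = 1530 mm².
A_nv = (255 − 3.5·29) × 6 = 921 mm².
A_nt = (30 − 0.5·29) × 6 = 93 mm².
0.6 F_u A_nv = 221 kN; 0.6 F_y A_gv = 229.5 kN → shear rupture governs the shear term.
R_n = 221 + 1.0 × 400 × 93 / 1000 = 258.2 kN.
Allowable strength R_n/Ω = 258.2 / 2 = 129 kN.

129 kN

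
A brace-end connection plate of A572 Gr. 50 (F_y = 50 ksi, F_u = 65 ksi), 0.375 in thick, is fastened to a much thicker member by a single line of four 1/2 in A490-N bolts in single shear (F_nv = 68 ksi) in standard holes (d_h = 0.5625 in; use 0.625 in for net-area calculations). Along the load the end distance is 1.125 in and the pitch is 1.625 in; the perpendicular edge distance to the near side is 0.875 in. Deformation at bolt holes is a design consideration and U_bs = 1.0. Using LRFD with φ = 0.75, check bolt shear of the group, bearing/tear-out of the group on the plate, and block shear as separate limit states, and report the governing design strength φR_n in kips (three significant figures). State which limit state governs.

40.1 kips (bolt shear governs)

Bolt shear: A_b = π·0.5²/4 = 0.1963 in²; R_n = 68 × 0.1963 × 4 × 1 = 53.41 kips → 0.75 × 53.41 = 40.1 kips.
Bearing: edge l_c = 0.8438, r_n = 24.68 kips; interior l_c = 1.062, r_n = 29.25 kips; R_n = 24.68 + 3·29.25 = 112.4 kips → 84.3 kips.
Block shear: A_gv = 2.25, A_nv = 1.43, A_nt = 0.2109 in²; R_n = min(0.6F_uA_nv, 0.6F_yA_gv) + U_bs·F_u·A_nt = 69.47 kips → 52.1 kips.
Bolt shear governs: 40.1 kips.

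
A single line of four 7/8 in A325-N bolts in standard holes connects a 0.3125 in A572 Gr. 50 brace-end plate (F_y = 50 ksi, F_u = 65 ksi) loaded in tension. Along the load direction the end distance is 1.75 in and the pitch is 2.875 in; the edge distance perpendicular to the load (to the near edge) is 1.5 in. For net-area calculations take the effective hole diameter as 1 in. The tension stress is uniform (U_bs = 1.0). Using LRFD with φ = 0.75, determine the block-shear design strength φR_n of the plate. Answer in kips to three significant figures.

78.1 kips

Shear plane L_v = 1.75 + 3·2.875 = 10.38 in; A_gv = 10.38 × 0.3125 = 3.242 in².
A_nv = (10.38 − 3.5·1) × 0.3125 = 2.148 in².
A_nt = (1.5 − 0.5·1) × 0.3125 = 0.3125 in².
0.6 F_u A_nv = 83.79 kips; 0.6 F_y A_gv = 97.27 kips → shear rupture governs the shear term.
R_n = 83.79 + 1.0 × 65 × 0.3125 = 104.1 kips.
Design strength φR_n = 0.75 × 104.1 = 78.1 kips.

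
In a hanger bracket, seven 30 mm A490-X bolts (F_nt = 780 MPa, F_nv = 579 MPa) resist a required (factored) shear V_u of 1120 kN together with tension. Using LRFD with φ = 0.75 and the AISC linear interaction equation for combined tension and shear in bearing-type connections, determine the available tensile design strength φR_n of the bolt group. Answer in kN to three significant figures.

A_b = π·30²/4 = 706.9 mm²; f_rv = 1120 × 1000 / (7 × 706.9) = 226.4 MPa.
F'_nt = 1.3 F_nt − (F_nt / φF_nv) f_rv = 1.3·780 − (780/(0.75·579))·226.4 = 607.4 MPa, capped at F_nt → F'_nt = 607.4 MPa.
R_n = F'_nt · A_b · n = 607.4 × 706.9 × 7 / 1000 = 3006 kN.
Design strength φR_n = 0.75 × 3006 = 2250 kN.

2250 kN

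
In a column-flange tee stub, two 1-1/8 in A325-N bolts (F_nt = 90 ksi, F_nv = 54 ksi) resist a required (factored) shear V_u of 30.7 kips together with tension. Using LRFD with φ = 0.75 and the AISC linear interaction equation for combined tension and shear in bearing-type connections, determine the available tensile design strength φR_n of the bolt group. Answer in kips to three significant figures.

A_b = π·1.125²/4 = 0.994 in²; f_rv = 30.7 / (2 × 0.994) = 15.44 ksi.
F'_nt = 1.3 F_nt − (F_nt / φF_nv) f_rv = 1.3·90 − (90/(0.75·54))·15.44 = 82.68 ksi, capped at F_nt → F'_nt = 82.68 ksi.
R_n = F'_nt · A_b · n = 82.68 × 0.994 × 2 = 164.4 kips.
Design strength φR_n = 0.75 × 164.4 = 123 kips.

123 kips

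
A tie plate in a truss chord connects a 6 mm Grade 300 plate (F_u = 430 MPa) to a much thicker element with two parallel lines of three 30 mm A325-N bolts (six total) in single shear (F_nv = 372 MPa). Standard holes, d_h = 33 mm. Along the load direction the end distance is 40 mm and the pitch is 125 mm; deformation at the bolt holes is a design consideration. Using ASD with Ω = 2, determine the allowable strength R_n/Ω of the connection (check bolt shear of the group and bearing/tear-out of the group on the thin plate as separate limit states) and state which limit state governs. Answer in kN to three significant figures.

444 kN (bearing governs)

Bolt shear: A_b = π·30²/4 = 706.9 mm²; R_n = 372 × 706.9 × 6 × 1 / 1000 = 1578 kN → 1578 / 2 = 789 kN.
Bearing (1.2 l_c t F_u ≤ 2.4 d t F_u): upper limit = 2.4·30·6·430 / 1000 = 185.8 kN.
  Edge l_c = 40 − 33/2 = 23.5 → r_n = 72.76 kN; interior l_c = 125 − 33 = 92 → r_n = 185.8 kN.
  R_n,bearing = 2·72.76 + 4·185.8 = 888.6 kN → 888.6 / 2 = 444 kN.
Bearing governs: 444 kN.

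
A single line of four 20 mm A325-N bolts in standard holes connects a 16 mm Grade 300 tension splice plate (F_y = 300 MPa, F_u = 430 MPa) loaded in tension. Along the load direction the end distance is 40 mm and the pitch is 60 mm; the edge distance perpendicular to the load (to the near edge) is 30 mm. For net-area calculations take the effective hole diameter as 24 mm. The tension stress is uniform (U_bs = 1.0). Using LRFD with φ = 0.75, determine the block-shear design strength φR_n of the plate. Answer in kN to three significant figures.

514 kN

Shear plane L_v = 40 + 3·60 = 220 mm; A_gv = 220 × 16 = 3520 mm².
A_nv = (220 − 3.5·24) × 16 = 2176 mm².
A_nt = (30 − 0.5·24) × 16 = 288 mm².
0.6 F_u A_nv = 561.4 kN; 0.6 F_y A_gv = 633.6 kN → shear rupture governs the shear term.
R_n = 561.4 + 1.0 × 430 × 288 / 1000 = 685.2 kN.
Design strength φR_n = 0.75 × 685.2 = 514 kN.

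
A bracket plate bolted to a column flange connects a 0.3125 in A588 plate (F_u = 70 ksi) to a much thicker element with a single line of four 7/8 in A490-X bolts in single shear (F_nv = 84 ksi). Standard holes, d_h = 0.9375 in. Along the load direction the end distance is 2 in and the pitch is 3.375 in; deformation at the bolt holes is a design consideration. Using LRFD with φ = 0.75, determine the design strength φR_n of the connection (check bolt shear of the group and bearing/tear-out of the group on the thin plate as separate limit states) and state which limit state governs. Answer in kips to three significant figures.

134 kips (bearing governs)

Bolt shear: A_b = π·0.875²/4 = 0.6013 in²; R_n = 84 × 0.6013 × 4 × 1 = 202 kips → 0.75 × 202 = 152 kips.
Bearing (1.2 l_c t F_u ≤ 2.4 d t F_u): upper limit = 2.4·0.875·0.3125·70 = 45.94 kips.
  Edge l_c = 2 − 0.9375/2 = 1.531 → r_n = 40.2 kips; interior l_c = 3.375 − 0.9375 = 2.438 → r_n = 45.94 kips.
  R_n,bearing = 1·40.2 + 3·45.94 = 178 kips → 0.75 × 178 = 134 kips.
Bearing governs: 134 kips.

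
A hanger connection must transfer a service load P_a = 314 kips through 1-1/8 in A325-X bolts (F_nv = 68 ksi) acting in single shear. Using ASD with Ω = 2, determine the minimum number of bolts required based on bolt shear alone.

10 bolts

A_b = π·1.125²/4 = 0.994 in².
Per-bolt allowable strength R_n/Ω = 68 × 0.994 × 1 / 2 = 33.8 kips.
n ≥ 314 / 33.8 = 9.291 → use 10 bolts.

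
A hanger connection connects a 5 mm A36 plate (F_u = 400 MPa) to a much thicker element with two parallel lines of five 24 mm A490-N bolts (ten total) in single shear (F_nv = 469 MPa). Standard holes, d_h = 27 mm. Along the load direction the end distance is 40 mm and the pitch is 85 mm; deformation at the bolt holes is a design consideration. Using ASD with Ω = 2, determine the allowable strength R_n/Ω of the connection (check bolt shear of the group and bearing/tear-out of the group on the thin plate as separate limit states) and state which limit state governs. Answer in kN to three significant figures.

524 kN (bearing governs)

Bolt shear: A_b = π·24²/4 = 452.4 mm²; R_n = 469 × 452.4 × 10 × 1 / 1000 = 2122 kN → 2122 / 2 = 1060 kN.
Bearing (1.2 l_c t F_u ≤ 2.4 d t F_u): upper limit = 2.4·24·5·400 / 1000 = 115.2 kN.
  Edge l_c = 40 − 27/2 = 26.5 → r_n = 63.6 kN; interior l_c = 85 − 27 = 58 → r_n = 115.2 kN.
  R_n,bearing = 2·63.6 + 8·115.2 = 1049 kN → 1049 / 2 = 524 kN.
Bearing governs: 524 kN.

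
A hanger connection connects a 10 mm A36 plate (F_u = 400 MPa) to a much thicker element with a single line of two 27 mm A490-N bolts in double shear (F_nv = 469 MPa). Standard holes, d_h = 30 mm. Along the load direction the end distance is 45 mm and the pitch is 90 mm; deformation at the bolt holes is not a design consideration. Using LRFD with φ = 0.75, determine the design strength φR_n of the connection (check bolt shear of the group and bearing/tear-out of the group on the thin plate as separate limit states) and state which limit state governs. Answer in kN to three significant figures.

Bolt shear: A_b = π·27²/4 = 572.6 mm²; R_n = 469 × 572.6 × 2 × 2 / 1000 = 1074 kN → 0.75 × 1074 = 806 kN.
Bearing (1.5 l_c t F_u ≤ 3.0 d t F_u): upper limit = 3.0·27·10·400 / 1000 = 324 kN.
  Edge l_c = 45 − 30/2 = 30 → r_n = 180 kN; interior l_c = 90 − 30 = 60 → r_n = 324 kN.
  R_n,bearing = 1·180 + 1·324 = 504 kN → 0.75 × 504 = 378 kN.
Bearing governs: 378 kN.

378 kN (bearing governs)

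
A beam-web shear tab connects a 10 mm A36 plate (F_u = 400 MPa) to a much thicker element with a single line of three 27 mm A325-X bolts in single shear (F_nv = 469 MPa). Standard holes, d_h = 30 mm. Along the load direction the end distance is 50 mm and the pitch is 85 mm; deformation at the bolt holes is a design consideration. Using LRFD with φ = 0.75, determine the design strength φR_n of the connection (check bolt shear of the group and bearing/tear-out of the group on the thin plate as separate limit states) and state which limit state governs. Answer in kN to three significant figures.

Bolt shear: A_b = π·27²/4 = 572.6 mm²; R_n = 469 × 572.6 × 3 × 1 / 1000 = 805.6 kN → 0.75 × 805.6 = 604 kN.
Bearing (1.2 l_c t F_u ≤ 2.4 d t F_u): upper limit = 2.4·27·10·400 / 1000 = 259.2 kN.
  Edge l_c = 50 − 30/2 = 35 → r_n = 168 kN; interior l_c = 85 − 30 = 55 → r_n = 259.2 kN.
  R_n,bearing = 1·168 + 2·259.2 = 686.4 kN → 0.75 × 686.4 = 515 kN.
Bearing governs: 515 kN.

515 kN (bearing governs)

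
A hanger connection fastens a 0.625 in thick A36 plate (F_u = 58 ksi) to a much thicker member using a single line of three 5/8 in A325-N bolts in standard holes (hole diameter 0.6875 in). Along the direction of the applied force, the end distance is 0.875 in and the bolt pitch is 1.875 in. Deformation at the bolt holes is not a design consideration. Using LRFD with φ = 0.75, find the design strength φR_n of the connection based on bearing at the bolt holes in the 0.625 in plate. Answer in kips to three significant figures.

119 kips

Per bolt r_n = 1.5 l_c t F_u ≤ 3.0 d t F_u; upper limit = 3.0 × 0.625 × 0.625 × 58 = 67.97 kips.
Edge bolt: l_c = 0.875 − 0.6875/2 = 0.5312 in → 1.5 × 0.5312 × 0.625 × 58 = 28.89 → r_n = 28.89 kips.
Interior bolts: l_c = 1.875 − 0.6875 = 1.188 in → 1.5 × 1.188 × 0.625 × 58 = 64.57 → r_n = 64.57 kips.
R_n = 1 × 28.89 + 2 × 64.57 = 158 kips.
Design strength φR_n = 0.75 × 158 = 119 kips.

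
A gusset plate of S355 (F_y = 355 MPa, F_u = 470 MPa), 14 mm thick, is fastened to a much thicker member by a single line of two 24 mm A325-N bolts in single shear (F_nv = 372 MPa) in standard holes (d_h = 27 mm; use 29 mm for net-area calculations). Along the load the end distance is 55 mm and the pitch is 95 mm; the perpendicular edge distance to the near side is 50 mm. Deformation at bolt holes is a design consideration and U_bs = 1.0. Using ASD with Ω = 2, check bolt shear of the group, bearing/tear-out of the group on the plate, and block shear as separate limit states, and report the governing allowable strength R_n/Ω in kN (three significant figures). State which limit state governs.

168 kN (bolt shear governs)

Bolt shear: A_b = π·24²/4 = 452.4 mm²; R_n = 372 × 452.4 × 2 × 1 / 1000 = 336.6 kN → 336.6 / 2 = 168 kN.
Bearing: edge l_c = 41.5, r_n = 327.7 kN; interior l_c = 68, r_n = 379 kN; R_n = 327.7 + 1·379 = 706.7 kN → 353 kN.
Block shear: A_gv = 2100, A_nv = 1491, A_nt = 497 mm²; R_n = min(0.6F_uA_nv, 0.6F_yA_gv) + U_bs·F_u·A_nt = 654.1 kN → 327 kN.
Bolt shear governs: 168 kN.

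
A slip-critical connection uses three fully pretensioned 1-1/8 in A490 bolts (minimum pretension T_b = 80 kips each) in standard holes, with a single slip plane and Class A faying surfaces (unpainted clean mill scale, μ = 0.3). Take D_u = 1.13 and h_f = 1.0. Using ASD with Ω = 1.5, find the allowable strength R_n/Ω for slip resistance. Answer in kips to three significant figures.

54.2 kips

R_n = μ · D_u · h_f · T_b · n_s · n_b = 0.3 × 1.13 × 1.0 × 80 × 1 × 3 = 81.36 kips.
Allowable strength R_n/Ω = 81.36 / 1.5 = 54.2 kips.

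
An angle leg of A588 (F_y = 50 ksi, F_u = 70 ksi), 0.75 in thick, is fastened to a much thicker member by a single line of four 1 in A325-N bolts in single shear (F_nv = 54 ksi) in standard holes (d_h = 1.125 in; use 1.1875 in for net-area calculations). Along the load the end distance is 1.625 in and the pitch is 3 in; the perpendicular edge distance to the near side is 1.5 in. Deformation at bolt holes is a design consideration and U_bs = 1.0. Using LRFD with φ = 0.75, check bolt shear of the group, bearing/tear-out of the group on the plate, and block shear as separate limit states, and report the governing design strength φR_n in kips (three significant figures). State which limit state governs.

Bolt shear: A_b = π·1²/4 = 0.7854 in²; R_n = 54 × 0.7854 × 4 × 1 = 169.6 kips → 0.75 × 169.6 = 127 kips.
Bearing: edge l_c = 1.062, r_n = 66.94 kips; interior l_c = 1.875, r_n = 118.1 kips; R_n = 66.94 + 3·118.1 = 421.3 kips → 316 kips.
Block shear: A_gv = 7.969, A_nv = 4.852, A_nt = 0.6797 in²; R_n = min(0.6F_uA_nv, 0.6F_yA_gv) + U_bs·F_u·A_nt = 251.3 kips → 189 kips.
Bolt shear governs: 127 kips.

127 kips (bolt shear governs)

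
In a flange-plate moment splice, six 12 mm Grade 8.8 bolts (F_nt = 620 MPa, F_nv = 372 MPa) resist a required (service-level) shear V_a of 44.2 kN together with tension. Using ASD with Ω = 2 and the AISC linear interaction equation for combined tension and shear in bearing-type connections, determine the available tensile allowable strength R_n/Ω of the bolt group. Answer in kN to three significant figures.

A_b = π·12²/4 = 113.1 mm²; f_rv = 44.2 × 1000 / (6 × 113.1) = 65.14 MPa.
F'_nt = 1.3 F_nt − (Ω F_nt / F_nv) f_rv = 1.3·620 − (2·620/372)·65.14 = 588.9 MPa, capped at F_nt → F'_nt = 588.9 MPa.
R_n = F'_nt · A_b · n = 588.9 × 113.1 × 6 / 1000 = 399.6 kN.
Allowable strength R_n/Ω = 399.6 / 2 = 200 kN.

200 kN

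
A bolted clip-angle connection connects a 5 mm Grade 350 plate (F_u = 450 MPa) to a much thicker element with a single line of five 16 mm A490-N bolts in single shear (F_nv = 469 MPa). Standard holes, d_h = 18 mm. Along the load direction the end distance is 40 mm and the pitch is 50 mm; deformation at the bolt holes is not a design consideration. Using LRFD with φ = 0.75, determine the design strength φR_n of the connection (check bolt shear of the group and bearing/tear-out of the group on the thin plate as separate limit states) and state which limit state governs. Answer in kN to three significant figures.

354 kN (bolt shear governs)

Bolt shear: A_b = π·16²/4 = 201.1 mm²; R_n = 469 × 201.1 × 5 × 1 / 1000 = 471.5 kN → 0.75 × 471.5 = 354 kN.
Bearing (1.5 l_c t F_u ≤ 3.0 d t F_u): upper limit = 3.0·16·5·450 / 1000 = 108 kN.
  Edge l_c = 40 − 18/2 = 31 → r_n = 104.6 kN; interior l_c = 50 − 18 = 32 → r_n = 108 kN.
  R_n,bearing = 1·104.6 + 4·108 = 536.6 kN → 0.75 × 536.6 = 402 kN.
Bolt shear governs: 354 kN.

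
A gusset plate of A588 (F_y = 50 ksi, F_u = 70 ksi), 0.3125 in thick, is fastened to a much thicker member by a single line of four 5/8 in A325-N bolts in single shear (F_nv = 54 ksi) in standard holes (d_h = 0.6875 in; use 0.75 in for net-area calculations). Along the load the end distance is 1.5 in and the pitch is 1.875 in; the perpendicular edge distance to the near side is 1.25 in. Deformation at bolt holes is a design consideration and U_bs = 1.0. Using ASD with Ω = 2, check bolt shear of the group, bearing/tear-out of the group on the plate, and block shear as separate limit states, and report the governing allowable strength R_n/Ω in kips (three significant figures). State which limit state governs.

33.1 kips (bolt shear governs)

Bolt shear: A_b = π·0.625²/4 = 0.3068 in²; R_n = 54 × 0.3068 × 4 × 1 = 66.27 kips → 66.27 / 2 = 33.1 kips.
Bearing: edge l_c = 1.156, r_n = 30.35 kips; interior l_c = 1.188, r_n = 31.17 kips; R_n = 30.35 + 3·31.17 = 123.9 kips → 61.9 kips.
Block shear: A_gv = 2.227, A_nv = 1.406, A_nt = 0.2734 in²; R_n = min(0.6F_uA_nv, 0.6F_yA_gv) + U_bs·F_u·A_nt = 78.2 kips → 39.1 kips.
Bolt shear governs: 33.1 kips.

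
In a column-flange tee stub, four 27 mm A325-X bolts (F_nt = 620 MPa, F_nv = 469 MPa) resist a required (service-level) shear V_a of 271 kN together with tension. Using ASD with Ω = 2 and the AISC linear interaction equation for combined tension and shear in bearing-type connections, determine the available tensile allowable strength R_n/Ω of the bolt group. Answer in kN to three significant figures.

A_b = π·27²/4 = 572.6 mm²; f_rv = 271 × 1000 / (4 × 572.6) = 118.3 MPa.
F'_nt = 1.3 F_nt − (Ω F_nt / F_nv) f_rv = 1.3·620 − (2·620/469)·118.3 = 493.1 MPa, capped at F_nt → F'_nt = 493.1 MPa.
R_n = F'_nt · A_b · n = 493.1 × 572.6 × 4 / 1000 = 1129 kN.
Allowable strength R_n/Ω = 1129 / 2 = 565 kN.

565 kN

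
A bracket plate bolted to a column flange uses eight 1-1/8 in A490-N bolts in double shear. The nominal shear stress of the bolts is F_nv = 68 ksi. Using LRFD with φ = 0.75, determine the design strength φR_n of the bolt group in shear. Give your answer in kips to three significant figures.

A_b = π × 1.125² / 4 = 0.994 in².
R_n = F_nv · A_b · n · n_s = 68 × 0.994 × 8 × 2 = 1081 kips.
Design strength φR_n = 0.75 × 1081 = 811 kips.

811 kips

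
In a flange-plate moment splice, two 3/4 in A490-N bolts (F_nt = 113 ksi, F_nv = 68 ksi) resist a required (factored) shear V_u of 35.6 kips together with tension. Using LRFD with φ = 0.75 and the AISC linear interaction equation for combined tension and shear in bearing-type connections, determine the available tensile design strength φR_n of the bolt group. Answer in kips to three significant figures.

38.2 kips

A_b = π·0.75²/4 = 0.4418 in²; f_rv = 35.6 / (2 × 0.4418) = 40.29 ksi.
F'_nt = 1.3 F_nt − (F_nt / φF_nv) f_rv = 1.3·113 − (113/(0.75·68))·40.29 = 57.63 ksi, capped at F_nt → F'_nt = 57.63 ksi.
R_n = F'_nt · A_b · n = 57.63 × 0.4418 × 2 = 50.92 kips.
Design strength φR_n = 0.75 × 50.92 = 38.2 kips.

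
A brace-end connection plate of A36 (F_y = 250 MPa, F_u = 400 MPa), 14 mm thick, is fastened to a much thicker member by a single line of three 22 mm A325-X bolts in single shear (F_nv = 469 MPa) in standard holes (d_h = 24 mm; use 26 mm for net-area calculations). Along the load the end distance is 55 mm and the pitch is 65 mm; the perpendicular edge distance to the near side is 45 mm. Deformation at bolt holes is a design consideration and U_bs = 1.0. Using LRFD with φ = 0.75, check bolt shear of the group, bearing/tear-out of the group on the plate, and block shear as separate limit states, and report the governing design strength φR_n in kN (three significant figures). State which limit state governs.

401 kN (bolt shear governs)

Bolt shear: A_b = π·22²/4 = 380.1 mm²; R_n = 469 × 380.1 × 3 × 1 / 1000 = 534.8 kN → 0.75 × 534.8 = 401 kN.
Bearing: edge l_c = 43, r_n = 289 kN; interior l_c = 41, r_n = 275.5 kN; R_n = 289 + 2·275.5 = 840 kN → 630 kN.
Block shear: A_gv = 2590, A_nv = 1680, A_nt = 448 mm²; R_n = min(0.6F_uA_nv, 0.6F_yA_gv) + U_bs·F_u·A_nt = 567.7 kN → 426 kN.
Bolt shear governs: 401 kN.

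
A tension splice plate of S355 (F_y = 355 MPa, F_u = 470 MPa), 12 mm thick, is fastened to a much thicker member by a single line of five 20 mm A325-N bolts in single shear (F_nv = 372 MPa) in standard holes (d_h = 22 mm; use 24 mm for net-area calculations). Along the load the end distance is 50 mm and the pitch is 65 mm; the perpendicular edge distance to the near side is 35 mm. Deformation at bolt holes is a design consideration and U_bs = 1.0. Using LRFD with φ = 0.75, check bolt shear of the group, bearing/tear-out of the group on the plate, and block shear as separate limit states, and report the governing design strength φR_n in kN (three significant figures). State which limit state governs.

438 kN (bolt shear governs)

Bolt shear: A_b = π·20²/4 = 314.2 mm²; R_n = 372 × 314.2 × 5 × 1 / 1000 = 584.3 kN → 0.75 × 584.3 = 438 kN.
Bearing: edge l_c = 39, r_n = 264 kN; interior l_c = 43, r_n = 270.7 kN; R_n = 264 + 4·270.7 = 1347 kN → 1010 kN.
Block shear: A_gv = 3720, A_nv = 2424, A_nt = 276 mm²; R_n = min(0.6F_uA_nv, 0.6F_yA_gv) + U_bs·F_u·A_nt = 813.3 kN → 610 kN.
Bolt shear governs: 438 kN.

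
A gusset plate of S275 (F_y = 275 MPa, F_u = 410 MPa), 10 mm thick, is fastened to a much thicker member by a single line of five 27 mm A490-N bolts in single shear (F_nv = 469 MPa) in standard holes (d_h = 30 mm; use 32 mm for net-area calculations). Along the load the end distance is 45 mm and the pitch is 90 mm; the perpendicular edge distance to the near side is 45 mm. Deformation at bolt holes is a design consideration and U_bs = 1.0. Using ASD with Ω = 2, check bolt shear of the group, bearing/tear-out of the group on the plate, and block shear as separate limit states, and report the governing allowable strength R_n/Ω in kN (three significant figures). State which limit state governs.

380 kN (block shear governs)

Bolt shear: A_b = π·27²/4 = 572.6 mm²; R_n = 469 × 572.6 × 5 × 1 / 1000 = 1343 kN → 1343 / 2 = 671 kN.
Bearing: edge l_c = 30, r_n = 147.6 kN; interior l_c = 60, r_n = 265.7 kN; R_n = 147.6 + 4·265.7 = 1210 kN → 605 kN.
Block shear: A_gv = 4050, A_nv = 2610, A_nt = 290 mm²; R_n = min(0.6F_uA_nv, 0.6F_yA_gv) + U_bs·F_u·A_nt = 761 kN → 380 kN.
Block shear governs: 380 kN.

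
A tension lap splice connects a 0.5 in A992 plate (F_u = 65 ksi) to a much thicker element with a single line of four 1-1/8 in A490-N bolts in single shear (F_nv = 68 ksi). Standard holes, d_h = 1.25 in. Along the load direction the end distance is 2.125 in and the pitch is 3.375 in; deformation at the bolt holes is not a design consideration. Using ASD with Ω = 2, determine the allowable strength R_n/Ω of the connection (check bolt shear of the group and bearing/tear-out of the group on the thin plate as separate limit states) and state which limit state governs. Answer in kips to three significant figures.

Bolt shear: A_b = π·1.125²/4 = 0.994 in²; R_n = 68 × 0.994 × 4 × 1 = 270.4 kips → 270.4 / 2 = 135 kips.
Bearing (1.5 l_c t F_u ≤ 3.0 d t F_u): upper limit = 3.0·1.125·0.5·65 = 109.7 kips.
  Edge l_c = 2.125 − 1.25/2 = 1.5 → r_n = 73.12 kips; interior l_c = 3.375 − 1.25 = 2.125 → r_n = 103.6 kips.
  R_n,bearing = 1·73.12 + 3·103.6 = 383.9 kips → 383.9 / 2 = 192 kips.
Bolt shear governs: 135 kips.

135 kips (bolt shear governs)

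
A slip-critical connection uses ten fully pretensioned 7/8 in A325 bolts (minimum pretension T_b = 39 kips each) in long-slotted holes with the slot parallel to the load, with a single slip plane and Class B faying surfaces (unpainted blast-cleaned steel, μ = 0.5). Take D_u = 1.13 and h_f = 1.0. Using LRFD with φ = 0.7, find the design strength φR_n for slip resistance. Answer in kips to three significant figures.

R_n = μ · D_u · h_f · T_b · n_s · n_b = 0.5 × 1.13 × 1.0 × 39 × 1 × 10 = 220.3 kips.
Design strength φR_n = 0.7 × 220.3 = 154 kips.

154 kips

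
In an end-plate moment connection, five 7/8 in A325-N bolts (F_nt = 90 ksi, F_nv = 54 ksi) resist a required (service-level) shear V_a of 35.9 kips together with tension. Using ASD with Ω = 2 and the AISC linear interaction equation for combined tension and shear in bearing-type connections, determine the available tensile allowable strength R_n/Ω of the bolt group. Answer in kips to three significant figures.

116 kips

A_b = π·0.875²/4 = 0.6013 in²; f_rv = 35.9 / (5 × 0.6013) = 11.94 ksi.
F'_nt = 1.3 F_nt − (Ω F_nt / F_nv) f_rv = 1.3·90 − (2·90/54)·11.94 = 77.2 ksi, capped at F_nt → F'_nt = 77.2 ksi.
R_n = F'_nt · A_b · n = 77.2 × 0.6013 × 5 = 232.1 kips.
Allowable strength R_n/Ω = 232.1 / 2 = 116 kips.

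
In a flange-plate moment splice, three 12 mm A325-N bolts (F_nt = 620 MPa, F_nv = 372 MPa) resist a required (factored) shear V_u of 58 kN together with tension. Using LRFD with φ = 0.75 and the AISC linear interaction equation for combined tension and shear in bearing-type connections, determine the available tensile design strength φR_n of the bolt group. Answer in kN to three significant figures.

108 kN

A_b = π·12²/4 = 113.1 mm²; f_rv = 58 × 1000 / (3 × 113.1) = 170.9 MPa.
F'_nt = 1.3 F_nt − (F_nt / φF_nv) f_rv = 1.3·620 − (620/(0.75·372))·170.9 = 426.1 MPa, capped at F_nt → F'_nt = 426.1 MPa.
R_n = F'_nt · A_b · n = 426.1 × 113.1 × 3 / 1000 = 144.6 kN.
Design strength φR_n = 0.75 × 144.6 = 108 kN.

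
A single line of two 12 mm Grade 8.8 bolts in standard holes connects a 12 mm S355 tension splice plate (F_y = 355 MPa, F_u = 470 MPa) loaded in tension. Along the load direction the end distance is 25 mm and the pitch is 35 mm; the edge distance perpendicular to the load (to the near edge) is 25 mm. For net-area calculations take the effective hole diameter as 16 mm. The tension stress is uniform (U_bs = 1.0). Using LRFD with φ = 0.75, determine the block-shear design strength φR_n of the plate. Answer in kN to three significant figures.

Shear plane L_v = 25 + 1·35 = 60 mm; A_gv = 60 × 12 = 720 mm².
A_nv = (60 − 1.5·16) × 12 = 432 mm².
A_nt = (25 − 0.5·16) × 12 = 204 mm².
0.6 F_u A_nv = 121.8 kN; 0.6 F_y A_gv = 153.4 kN → shear rupture governs the shear term.
R_n = 121.8 + 1.0 × 470 × 204 / 1000 = 217.7 kN.
Design strength φR_n = 0.75 × 217.7 = 163 kN.

163 kN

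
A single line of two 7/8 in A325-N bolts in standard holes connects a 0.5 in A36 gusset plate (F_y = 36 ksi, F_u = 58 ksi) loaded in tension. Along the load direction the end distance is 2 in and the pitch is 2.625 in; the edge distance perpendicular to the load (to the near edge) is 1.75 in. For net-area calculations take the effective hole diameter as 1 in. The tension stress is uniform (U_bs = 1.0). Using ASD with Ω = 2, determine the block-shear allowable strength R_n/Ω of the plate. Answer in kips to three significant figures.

43.1 kips

Shear plane L_v = 2 + 1·2.625 = 4.625 in; A_gv = 4.625 × 0.5 = 2.312 in².
A_nv = (4.625 − 1.5·1) × 0.5 = 1.562 in².
A_nt = (1.75 − 0.5·1) × 0.5 = 0.625 in².
0.6 F_u A_nv = 54.37 kips; 0.6 F_y A_gv = 49.95 kips → shear yielding governs the shear term.
R_n = 49.95 + 1.0 × 58 × 0.625 = 86.2 kips.
Allowable strength R_n/Ω = 86.2 / 2 = 43.1 kips.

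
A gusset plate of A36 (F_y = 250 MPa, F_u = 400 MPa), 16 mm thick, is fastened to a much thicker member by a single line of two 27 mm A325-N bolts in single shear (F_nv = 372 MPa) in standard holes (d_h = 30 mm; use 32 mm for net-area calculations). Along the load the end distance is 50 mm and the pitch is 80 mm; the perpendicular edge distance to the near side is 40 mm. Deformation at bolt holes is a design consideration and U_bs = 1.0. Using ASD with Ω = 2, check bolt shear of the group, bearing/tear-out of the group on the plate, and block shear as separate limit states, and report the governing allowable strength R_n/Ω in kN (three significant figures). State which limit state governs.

213 kN (bolt shear governs)

Bolt shear: A_b = π·27²/4 = 572.6 mm²; R_n = 372 × 572.6 × 2 × 1 / 1000 = 426 kN → 426 / 2 = 213 kN.
Bearing: edge l_c = 35, r_n = 268.8 kN; interior l_c = 50, r_n = 384 kN; R_n = 268.8 + 1·384 = 652.8 kN → 326 kN.
Block shear: A_gv = 2080, A_nv = 1312, A_nt = 384 mm²; R_n = min(0.6F_uA_nv, 0.6F_yA_gv) + U_bs·F_u·A_nt = 465.6 kN → 233 kN.
Bolt shear governs: 213 kN.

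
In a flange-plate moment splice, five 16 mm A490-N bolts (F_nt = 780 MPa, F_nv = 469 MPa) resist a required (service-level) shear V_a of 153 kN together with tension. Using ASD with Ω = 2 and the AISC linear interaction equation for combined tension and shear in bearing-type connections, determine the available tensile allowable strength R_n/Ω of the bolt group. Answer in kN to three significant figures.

A_b = π·16²/4 = 201.1 mm²; f_rv = 153 × 1000 / (5 × 201.1) = 152.2 MPa.
F'_nt = 1.3 F_nt − (Ω F_nt / F_nv) f_rv = 1.3·780 − (2·780/469)·152.2 = 507.8 MPa, capped at F_nt → F'_nt = 507.8 MPa.
R_n = F'_nt · A_b · n = 507.8 × 201.1 × 5 / 1000 = 510.5 kN.
Allowable strength R_n/Ω = 510.5 / 2 = 255 kN.

255 kN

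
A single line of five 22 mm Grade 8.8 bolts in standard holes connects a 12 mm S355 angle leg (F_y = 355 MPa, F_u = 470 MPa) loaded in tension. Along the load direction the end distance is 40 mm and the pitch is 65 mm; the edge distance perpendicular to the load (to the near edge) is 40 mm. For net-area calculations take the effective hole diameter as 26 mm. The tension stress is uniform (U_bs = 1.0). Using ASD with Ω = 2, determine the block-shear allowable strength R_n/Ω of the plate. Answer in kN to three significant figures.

Shear plane L_v = 40 + 4·65 = 300 mm; A_gv = 300 × 12 = 3600 mm².
A_nv = (300 − 4.5·26) × 12 = 2196 mm².
A_nt = (40 − 0.5·26) × 12 = 324 mm².
0.6 F_u A_nv = 619.3 kN; 0.6 F_y A_gv = 766.8 kN → shear rupture governs the shear term.
R_n = 619.3 + 1.0 × 470 × 324 / 1000 = 771.6 kN.
Allowable strength R_n/Ω = 771.6 / 2 = 386 kN.

386 kN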